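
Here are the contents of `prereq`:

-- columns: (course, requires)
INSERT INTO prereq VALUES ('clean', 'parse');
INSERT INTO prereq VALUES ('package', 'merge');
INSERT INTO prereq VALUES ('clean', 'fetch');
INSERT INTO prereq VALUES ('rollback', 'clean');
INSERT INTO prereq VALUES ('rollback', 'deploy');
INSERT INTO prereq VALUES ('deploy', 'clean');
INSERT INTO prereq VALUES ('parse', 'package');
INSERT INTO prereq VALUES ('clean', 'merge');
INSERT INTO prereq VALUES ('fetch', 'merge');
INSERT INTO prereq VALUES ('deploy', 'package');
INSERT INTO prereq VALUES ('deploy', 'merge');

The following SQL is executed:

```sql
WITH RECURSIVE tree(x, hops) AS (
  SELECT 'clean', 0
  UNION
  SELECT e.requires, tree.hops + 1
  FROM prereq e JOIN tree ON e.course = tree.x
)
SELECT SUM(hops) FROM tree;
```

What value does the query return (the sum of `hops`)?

Base: (clean, hops=0).
Iteration 1: edges from {clean} -> (fetch, hops=1), (merge, hops=1), (parse, hops=1).
Iteration 2: edges from {fetch,merge,parse} -> (merge, hops=2), (package, hops=2).
Iteration 3: edges from {merge,package} -> (merge, hops=3).
Iteration 4: no outgoing edges from {merge}; recursion stops.
SUM(hops) = 0 + 1 + 1 + 1 + 2 + 2 + 3 = 10.

10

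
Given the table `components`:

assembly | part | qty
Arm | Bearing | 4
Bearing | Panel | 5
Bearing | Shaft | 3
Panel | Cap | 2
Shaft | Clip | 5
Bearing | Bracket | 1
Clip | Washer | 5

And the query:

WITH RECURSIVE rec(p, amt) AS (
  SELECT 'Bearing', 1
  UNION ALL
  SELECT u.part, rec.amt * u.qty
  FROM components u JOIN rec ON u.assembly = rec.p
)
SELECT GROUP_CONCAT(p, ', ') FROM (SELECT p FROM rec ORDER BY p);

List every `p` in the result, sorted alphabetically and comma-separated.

Base: (Bearing, amt=1).
Iteration 1: components of {Bearing} -> Bracket = 1*1 = 1, Panel = 1*5 = 5, Shaft = 1*3 = 3.
Iteration 2: components of {Bracket,Panel,Shaft} -> Cap = 5*2 = 10, Clip = 3*5 = 15.
Iteration 3: components of {Cap,Clip} -> Washer = 15*5 = 75.
Iteration 4: no further components; recursion stops.

Bearing, Bracket, Cap, Clip, Panel, Shaft, Washer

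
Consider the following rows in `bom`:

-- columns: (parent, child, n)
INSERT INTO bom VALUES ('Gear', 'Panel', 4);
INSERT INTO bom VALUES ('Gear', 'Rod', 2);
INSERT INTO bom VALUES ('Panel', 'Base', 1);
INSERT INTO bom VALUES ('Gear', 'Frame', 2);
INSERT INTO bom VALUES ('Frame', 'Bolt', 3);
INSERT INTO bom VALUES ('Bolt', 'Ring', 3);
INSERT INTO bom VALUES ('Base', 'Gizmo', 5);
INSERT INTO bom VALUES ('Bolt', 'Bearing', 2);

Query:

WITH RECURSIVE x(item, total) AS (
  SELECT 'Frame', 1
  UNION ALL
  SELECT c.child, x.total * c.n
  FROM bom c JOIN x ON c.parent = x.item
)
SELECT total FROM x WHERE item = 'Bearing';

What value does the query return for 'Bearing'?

6

Base: (Frame, total=1).
Iteration 1: components of {Frame} -> Bolt = 1*3 = 3.
Iteration 2: components of {Bolt} -> Bearing = 3*2 = 6, Ring = 3*3 = 9.
Iteration 3: no further components; recursion stops.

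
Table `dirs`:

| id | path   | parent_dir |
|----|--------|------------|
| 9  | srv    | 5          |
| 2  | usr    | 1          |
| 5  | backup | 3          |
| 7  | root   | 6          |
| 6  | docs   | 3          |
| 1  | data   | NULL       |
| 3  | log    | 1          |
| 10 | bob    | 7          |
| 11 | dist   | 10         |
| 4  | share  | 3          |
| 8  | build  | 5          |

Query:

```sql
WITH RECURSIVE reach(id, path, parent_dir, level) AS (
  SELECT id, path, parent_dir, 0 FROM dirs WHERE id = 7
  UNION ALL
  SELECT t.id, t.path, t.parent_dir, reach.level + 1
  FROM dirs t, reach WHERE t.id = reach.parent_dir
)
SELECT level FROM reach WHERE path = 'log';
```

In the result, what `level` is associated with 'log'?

Base: id=7 (root), parent_dir=6, level 0.
Iteration 1: join on id=6 -> docs (id 6, parent_dir=3, level 1).
Iteration 2: join on id=3 -> log (id 3, parent_dir=1, level 2).
Iteration 3: join on id=1 -> data (id 1, parent_dir=NULL, level 3).
Iteration 4: parent_dir is NULL; no match; recursion stops.

2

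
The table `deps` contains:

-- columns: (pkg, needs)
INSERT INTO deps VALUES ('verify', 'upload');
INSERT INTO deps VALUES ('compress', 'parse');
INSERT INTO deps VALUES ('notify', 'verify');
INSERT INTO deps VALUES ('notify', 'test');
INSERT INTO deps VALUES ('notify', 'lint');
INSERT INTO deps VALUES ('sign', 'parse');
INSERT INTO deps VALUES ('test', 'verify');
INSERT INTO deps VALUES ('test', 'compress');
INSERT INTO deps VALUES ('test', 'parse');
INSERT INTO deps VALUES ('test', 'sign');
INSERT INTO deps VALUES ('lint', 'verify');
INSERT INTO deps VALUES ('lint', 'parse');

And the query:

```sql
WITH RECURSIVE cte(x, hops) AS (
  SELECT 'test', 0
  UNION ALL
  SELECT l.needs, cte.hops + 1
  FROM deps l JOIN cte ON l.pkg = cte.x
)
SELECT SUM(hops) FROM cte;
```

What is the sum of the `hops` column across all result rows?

10

Base: (test, hops=0).
Iteration 1: edges from {test} -> (compress, hops=1), (parse, hops=1), (sign, hops=1), (verify, hops=1).
Iteration 2: edges from {compress,parse,sign,verify} -> (parse, hops=2) x2, (upload, hops=2). [UNION ALL keeps all 3 new rows, including repeats]
Iteration 3: no outgoing edges from {parse,upload}; recursion stops.
SUM(hops) = 0 + 1 + 1 + 1 + 1 + 2 + 2 + 2 = 10.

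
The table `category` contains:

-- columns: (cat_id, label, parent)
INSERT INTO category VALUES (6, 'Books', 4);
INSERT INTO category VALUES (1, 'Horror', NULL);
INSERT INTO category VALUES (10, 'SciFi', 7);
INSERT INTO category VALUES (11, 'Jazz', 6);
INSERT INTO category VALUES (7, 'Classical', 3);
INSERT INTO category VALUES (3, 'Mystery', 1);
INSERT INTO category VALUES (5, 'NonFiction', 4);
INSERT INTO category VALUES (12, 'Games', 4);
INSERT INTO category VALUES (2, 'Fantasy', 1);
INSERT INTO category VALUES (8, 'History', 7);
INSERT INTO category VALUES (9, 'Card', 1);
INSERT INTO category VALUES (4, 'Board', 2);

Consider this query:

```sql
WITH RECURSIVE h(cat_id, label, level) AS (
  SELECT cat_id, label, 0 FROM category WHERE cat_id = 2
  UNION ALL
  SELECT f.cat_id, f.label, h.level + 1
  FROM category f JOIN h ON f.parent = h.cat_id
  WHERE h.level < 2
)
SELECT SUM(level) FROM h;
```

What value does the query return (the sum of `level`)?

Base: cat_id=2 (Fantasy) at level 0.
Iteration 1: rows with parent in {2} -> Board (id 4, level 1).
Iteration 2: rows with parent in {4} -> NonFiction (id 5, level 2), Books (id 6, level 2), Games (id 12, level 2).
Iteration 3: level < 2 fails for all current rows; recursion stops.
SUM(level) = 0 + 1 + 2 + 2 + 2 = 7.

7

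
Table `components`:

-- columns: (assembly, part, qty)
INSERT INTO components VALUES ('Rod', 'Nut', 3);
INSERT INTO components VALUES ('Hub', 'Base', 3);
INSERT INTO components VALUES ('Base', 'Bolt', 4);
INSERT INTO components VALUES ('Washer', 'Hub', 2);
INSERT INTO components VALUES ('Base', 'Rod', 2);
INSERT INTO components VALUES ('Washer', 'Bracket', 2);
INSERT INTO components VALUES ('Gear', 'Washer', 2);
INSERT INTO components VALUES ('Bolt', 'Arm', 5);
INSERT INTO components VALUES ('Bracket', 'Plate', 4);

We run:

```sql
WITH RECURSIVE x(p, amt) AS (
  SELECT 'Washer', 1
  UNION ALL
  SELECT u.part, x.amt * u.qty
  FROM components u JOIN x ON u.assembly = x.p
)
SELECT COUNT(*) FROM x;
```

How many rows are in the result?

9

Base: (Washer, amt=1).
Iteration 1: components of {Washer} -> Bracket = 1*2 = 2, Hub = 1*2 = 2.
Iteration 2: components of {Bracket,Hub} -> Base = 2*3 = 6, Plate = 2*4 = 8.
Iteration 3: components of {Base,Plate} -> Bolt = 6*4 = 24, Rod = 6*2 = 12.
Iteration 4: components of {Bolt,Rod} -> Arm = 24*5 = 120, Nut = 12*3 = 36.
Iteration 5: no further components; recursion stops.
Total rows emitted: 9.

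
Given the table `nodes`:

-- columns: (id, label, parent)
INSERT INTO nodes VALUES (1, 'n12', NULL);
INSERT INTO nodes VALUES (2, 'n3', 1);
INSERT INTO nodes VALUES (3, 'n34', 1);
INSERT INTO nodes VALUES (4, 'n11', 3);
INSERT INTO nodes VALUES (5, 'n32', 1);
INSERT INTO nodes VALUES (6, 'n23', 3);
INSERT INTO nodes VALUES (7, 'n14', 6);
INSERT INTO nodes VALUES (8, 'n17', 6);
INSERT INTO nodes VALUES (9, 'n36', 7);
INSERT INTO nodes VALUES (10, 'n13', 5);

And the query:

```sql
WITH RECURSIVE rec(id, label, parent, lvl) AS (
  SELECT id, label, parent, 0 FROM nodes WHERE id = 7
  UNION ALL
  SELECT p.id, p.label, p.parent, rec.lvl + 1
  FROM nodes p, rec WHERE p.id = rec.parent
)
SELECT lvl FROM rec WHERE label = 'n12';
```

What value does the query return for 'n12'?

Base: id=7 (n14), parent=6, lvl 0.
Iteration 1: join on id=6 -> n23 (id 6, parent=3, lvl 1).
Iteration 2: join on id=3 -> n34 (id 3, parent=1, lvl 2).
Iteration 3: join on id=1 -> n12 (id 1, parent=NULL, lvl 3).
Iteration 4: parent is NULL; no match; recursion stops.

3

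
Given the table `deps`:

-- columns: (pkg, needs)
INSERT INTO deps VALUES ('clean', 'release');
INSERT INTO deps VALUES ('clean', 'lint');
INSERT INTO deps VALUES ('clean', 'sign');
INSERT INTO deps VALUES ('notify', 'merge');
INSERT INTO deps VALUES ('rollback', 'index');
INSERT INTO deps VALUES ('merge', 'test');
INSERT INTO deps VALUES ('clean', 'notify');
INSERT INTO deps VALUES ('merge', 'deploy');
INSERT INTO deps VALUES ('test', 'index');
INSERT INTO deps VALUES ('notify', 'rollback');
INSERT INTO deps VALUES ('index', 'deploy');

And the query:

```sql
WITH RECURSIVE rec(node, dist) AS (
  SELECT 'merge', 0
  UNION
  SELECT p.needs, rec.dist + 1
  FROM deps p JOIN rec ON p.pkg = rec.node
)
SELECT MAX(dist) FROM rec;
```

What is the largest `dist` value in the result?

Base: (merge, dist=0).
Iteration 1: edges from {merge} -> (deploy, dist=1), (test, dist=1).
Iteration 2: edges from {deploy,test} -> (index, dist=2).
Iteration 3: edges from {index} -> (deploy, dist=3).
Iteration 4: no outgoing edges from {deploy}; recursion stops.
dist values: 0, 1, 1, 2, 3; the maximum is 3.

3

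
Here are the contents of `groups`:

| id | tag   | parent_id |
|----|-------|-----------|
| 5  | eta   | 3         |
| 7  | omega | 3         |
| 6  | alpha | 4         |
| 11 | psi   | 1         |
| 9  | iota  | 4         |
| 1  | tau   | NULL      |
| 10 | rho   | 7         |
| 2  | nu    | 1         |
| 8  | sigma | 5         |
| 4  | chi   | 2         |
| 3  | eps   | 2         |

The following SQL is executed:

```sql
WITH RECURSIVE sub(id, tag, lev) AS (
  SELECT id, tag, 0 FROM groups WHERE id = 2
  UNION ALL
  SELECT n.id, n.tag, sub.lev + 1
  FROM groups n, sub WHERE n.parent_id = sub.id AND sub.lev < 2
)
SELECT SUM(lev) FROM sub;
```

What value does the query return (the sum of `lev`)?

Base: id=2 (nu) at lev 0.
Iteration 1: rows with parent_id in {2} -> eps (id 3, lev 1), chi (id 4, lev 1).
Iteration 2: rows with parent_id in {3,4} -> eta (id 5, lev 2), alpha (id 6, lev 2), omega (id 7, lev 2), iota (id 9, lev 2).
Iteration 3: lev < 2 fails for all current rows; recursion stops.
SUM(lev) = 0 + 1 + 1 + 2 + 2 + 2 + 2 = 10.

10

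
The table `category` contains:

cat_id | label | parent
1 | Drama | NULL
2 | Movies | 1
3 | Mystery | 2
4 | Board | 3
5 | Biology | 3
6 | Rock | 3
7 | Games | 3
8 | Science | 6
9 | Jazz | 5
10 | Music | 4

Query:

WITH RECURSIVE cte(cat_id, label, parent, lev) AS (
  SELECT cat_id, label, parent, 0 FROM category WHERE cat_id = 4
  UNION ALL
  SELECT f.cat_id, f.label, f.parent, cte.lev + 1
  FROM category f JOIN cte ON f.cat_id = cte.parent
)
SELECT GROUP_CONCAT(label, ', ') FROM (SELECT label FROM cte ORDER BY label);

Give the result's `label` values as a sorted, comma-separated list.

Board, Drama, Movies, Mystery

Base: cat_id=4 (Board), parent=3, lev 0.
Iteration 1: join on cat_id=3 -> Mystery (id 3, parent=2, lev 1).
Iteration 2: join on cat_id=2 -> Movies (id 2, parent=1, lev 2).
Iteration 3: join on cat_id=1 -> Drama (id 1, parent=NULL, lev 3).
Iteration 4: parent is NULL; no match; recursion stops.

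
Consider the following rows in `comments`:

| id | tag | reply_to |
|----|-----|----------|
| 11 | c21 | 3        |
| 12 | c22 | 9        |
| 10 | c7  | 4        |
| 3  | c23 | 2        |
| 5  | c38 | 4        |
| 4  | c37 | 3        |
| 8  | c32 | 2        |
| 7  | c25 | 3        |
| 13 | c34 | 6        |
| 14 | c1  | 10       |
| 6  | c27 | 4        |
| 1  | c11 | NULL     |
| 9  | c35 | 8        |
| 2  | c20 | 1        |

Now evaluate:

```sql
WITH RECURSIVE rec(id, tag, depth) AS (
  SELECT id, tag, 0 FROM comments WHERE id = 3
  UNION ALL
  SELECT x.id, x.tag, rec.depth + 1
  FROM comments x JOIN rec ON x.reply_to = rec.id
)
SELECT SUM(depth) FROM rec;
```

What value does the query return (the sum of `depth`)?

Base: id=3 (c23) at depth 0.
Iteration 1: rows with reply_to in {3} -> c37 (id 4, depth 1), c25 (id 7, depth 1), c21 (id 11, depth 1).
Iteration 2: rows with reply_to in {4,7,11} -> c38 (id 5, depth 2), c27 (id 6, depth 2), c7 (id 10, depth 2).
Iteration 3: rows with reply_to in {5,6,10} -> c34 (id 13, depth 3), c1 (id 14, depth 3).
Iteration 4: no rows with reply_to in {13,14}; recursion stops.
SUM(depth) = 0 + 1 + 1 + 1 + 2 + 2 + 2 + 3 + 3 = 15.

15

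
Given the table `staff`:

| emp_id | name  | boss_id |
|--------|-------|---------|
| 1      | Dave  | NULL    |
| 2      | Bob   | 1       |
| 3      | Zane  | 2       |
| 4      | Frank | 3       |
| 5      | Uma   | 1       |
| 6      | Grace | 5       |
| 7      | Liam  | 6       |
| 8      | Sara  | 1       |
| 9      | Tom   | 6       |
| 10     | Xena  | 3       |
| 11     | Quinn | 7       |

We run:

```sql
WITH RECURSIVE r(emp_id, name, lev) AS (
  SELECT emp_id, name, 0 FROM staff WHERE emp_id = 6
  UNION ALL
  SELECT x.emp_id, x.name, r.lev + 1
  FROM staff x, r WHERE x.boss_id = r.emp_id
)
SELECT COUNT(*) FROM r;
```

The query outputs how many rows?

Base: emp_id=6 (Grace) at lev 0.
Iteration 1: rows with boss_id in {6} -> Liam (id 7, lev 1), Tom (id 9, lev 1).
Iteration 2: rows with boss_id in {7,9} -> Quinn (id 11, lev 2).
Iteration 3: no rows with boss_id in {11}; recursion stops.
Total rows emitted: 4.

4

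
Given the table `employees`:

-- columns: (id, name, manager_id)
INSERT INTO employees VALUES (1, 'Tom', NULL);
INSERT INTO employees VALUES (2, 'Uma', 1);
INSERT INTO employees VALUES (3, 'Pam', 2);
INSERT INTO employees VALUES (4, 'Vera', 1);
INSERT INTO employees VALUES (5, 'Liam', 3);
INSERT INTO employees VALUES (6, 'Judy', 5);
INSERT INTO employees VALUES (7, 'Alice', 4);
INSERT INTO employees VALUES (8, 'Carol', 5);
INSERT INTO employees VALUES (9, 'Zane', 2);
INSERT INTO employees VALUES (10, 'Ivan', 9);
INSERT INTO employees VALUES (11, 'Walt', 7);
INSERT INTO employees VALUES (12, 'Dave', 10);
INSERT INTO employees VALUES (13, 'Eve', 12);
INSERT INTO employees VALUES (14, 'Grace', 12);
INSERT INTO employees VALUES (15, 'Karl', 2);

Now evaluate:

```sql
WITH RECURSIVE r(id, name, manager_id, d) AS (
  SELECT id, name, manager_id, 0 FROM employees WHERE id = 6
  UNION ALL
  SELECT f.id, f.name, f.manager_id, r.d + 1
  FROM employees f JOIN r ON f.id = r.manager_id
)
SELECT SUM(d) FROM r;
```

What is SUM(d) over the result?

10

Base: id=6 (Judy), manager_id=5, d 0.
Iteration 1: join on id=5 -> Liam (id 5, manager_id=3, d 1).
Iteration 2: join on id=3 -> Pam (id 3, manager_id=2, d 2).
Iteration 3: join on id=2 -> Uma (id 2, manager_id=1, d 3).
Iteration 4: join on id=1 -> Tom (id 1, manager_id=NULL, d 4).
Iteration 5: manager_id is NULL; no match; recursion stops.
SUM(d) = 0 + 1 + 2 + 3 + 4 = 10.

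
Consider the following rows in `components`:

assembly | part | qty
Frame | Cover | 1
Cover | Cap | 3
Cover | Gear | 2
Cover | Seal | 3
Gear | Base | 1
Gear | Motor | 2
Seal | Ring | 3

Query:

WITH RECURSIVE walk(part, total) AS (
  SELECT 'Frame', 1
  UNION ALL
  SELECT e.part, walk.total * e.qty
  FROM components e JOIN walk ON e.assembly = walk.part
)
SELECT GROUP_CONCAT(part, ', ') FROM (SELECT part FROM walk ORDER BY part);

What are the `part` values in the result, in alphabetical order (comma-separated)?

Base, Cap, Cover, Frame, Gear, Motor, Ring, Seal

Base: (Frame, total=1).
Iteration 1: components of {Frame} -> Cover = 1*1 = 1.
Iteration 2: components of {Cover} -> Cap = 1*3 = 3, Gear = 1*2 = 2, Seal = 1*3 = 3.
Iteration 3: components of {Cap,Gear,Seal} -> Base = 2*1 = 2, Motor = 2*2 = 4, Ring = 3*3 = 9.
Iteration 4: no further components; recursion stops.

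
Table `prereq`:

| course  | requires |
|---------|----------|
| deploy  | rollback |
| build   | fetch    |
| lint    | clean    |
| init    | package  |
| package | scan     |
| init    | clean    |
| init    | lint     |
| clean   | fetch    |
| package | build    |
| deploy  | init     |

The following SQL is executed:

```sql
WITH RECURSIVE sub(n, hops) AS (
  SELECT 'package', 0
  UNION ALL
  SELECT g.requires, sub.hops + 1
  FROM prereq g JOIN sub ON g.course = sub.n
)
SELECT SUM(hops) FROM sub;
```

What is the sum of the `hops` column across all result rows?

4

Base: (package, hops=0).
Iteration 1: edges from {package} -> (build, hops=1), (scan, hops=1).
Iteration 2: edges from {build,scan} -> (fetch, hops=2).
Iteration 3: no outgoing edges from {fetch}; recursion stops.
SUM(hops) = 0 + 1 + 1 + 2 = 4.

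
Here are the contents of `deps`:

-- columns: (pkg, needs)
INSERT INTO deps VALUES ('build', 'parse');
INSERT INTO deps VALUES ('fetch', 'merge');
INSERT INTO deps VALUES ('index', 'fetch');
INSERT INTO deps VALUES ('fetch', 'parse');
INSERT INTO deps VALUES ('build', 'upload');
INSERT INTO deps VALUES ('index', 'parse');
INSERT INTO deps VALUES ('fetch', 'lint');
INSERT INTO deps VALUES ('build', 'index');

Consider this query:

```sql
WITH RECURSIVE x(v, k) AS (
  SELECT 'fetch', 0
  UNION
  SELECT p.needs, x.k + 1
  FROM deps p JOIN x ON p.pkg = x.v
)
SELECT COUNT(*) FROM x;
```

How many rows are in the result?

4

Base: (fetch, k=0).
Iteration 1: edges from {fetch} -> (lint, k=1), (merge, k=1), (parse, k=1).
Iteration 2: no outgoing edges from {lint,merge,parse}; recursion stops.
Total rows emitted: 4.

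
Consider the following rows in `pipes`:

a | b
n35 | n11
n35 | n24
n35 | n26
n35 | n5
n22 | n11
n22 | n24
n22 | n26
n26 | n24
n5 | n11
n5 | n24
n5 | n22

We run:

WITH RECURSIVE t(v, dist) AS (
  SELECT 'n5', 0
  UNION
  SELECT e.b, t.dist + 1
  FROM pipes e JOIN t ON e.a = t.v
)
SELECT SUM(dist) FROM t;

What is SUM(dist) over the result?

12

Base: (n5, dist=0).
Iteration 1: edges from {n5} -> (n11, dist=1), (n22, dist=1), (n24, dist=1).
Iteration 2: edges from {n11,n22,n24} -> (n11, dist=2), (n24, dist=2), (n26, dist=2).
Iteration 3: edges from {n11,n24,n26} -> (n24, dist=3).
Iteration 4: no outgoing edges from {n24}; recursion stops.
SUM(dist) = 0 + 1 + 1 + 1 + 2 + 2 + 2 + 3 = 12.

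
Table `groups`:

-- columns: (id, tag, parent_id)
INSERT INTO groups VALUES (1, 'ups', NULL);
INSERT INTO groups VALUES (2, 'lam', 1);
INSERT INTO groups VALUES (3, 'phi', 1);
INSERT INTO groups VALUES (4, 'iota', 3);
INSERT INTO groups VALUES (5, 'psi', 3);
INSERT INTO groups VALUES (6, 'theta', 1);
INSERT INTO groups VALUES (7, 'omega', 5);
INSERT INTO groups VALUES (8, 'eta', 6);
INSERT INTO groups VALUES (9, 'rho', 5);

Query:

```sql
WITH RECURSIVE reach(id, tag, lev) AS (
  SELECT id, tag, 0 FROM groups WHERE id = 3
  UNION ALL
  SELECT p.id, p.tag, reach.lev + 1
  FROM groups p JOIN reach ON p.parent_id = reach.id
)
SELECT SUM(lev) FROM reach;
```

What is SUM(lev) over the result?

Base: id=3 (phi) at lev 0.
Iteration 1: rows with parent_id in {3} -> iota (id 4, lev 1), psi (id 5, lev 1).
Iteration 2: rows with parent_id in {4,5} -> omega (id 7, lev 2), rho (id 9, lev 2).
Iteration 3: no rows with parent_id in {7,9}; recursion stops.
SUM(lev) = 0 + 1 + 1 + 2 + 2 = 6.

6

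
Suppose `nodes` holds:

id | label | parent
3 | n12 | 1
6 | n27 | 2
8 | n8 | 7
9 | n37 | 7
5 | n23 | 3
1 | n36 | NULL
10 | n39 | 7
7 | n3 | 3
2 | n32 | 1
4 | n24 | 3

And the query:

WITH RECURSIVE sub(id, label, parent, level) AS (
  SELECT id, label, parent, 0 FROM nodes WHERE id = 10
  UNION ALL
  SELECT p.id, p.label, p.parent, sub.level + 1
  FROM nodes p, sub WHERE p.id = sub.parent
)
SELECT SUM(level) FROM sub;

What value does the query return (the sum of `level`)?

Base: id=10 (n39), parent=7, level 0.
Iteration 1: join on id=7 -> n3 (id 7, parent=3, level 1).
Iteration 2: join on id=3 -> n12 (id 3, parent=1, level 2).
Iteration 3: join on id=1 -> n36 (id 1, parent=NULL, level 3).
Iteration 4: parent is NULL; no match; recursion stops.
SUM(level) = 0 + 1 + 2 + 3 = 6.

6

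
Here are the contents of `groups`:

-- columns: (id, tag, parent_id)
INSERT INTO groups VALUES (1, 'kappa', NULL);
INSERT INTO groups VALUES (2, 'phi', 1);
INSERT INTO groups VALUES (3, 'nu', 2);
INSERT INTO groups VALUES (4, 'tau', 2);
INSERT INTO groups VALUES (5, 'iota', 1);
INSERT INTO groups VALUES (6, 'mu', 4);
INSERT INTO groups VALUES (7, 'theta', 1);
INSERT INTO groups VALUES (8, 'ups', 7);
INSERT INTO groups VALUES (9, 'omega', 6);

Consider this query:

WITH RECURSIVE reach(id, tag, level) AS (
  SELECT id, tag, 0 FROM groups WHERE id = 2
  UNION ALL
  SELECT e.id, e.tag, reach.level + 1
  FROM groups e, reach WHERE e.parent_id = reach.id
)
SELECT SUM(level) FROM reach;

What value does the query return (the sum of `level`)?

Base: id=2 (phi) at level 0.
Iteration 1: rows with parent_id in {2} -> nu (id 3, level 1), tau (id 4, level 1).
Iteration 2: rows with parent_id in {3,4} -> mu (id 6, level 2).
Iteration 3: rows with parent_id in {6} -> omega (id 9, level 3).
Iteration 4: no rows with parent_id in {9}; recursion stops.
SUM(level) = 0 + 1 + 1 + 2 + 3 = 7.

7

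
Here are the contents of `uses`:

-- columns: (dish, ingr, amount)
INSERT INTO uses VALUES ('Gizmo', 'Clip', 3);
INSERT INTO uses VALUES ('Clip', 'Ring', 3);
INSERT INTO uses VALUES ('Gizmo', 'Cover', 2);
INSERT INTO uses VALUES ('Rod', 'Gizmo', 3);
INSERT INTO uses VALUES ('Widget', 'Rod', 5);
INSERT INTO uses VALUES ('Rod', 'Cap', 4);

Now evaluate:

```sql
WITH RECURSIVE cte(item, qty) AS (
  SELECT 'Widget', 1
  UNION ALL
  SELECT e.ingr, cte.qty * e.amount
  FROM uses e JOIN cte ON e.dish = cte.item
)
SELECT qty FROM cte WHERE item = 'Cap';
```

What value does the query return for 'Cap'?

Base: (Widget, qty=1).
Iteration 1: components of {Widget} -> Rod = 1*5 = 5.
Iteration 2: components of {Rod} -> Cap = 5*4 = 20, Gizmo = 5*3 = 15.
Iteration 3: components of {Cap,Gizmo} -> Clip = 15*3 = 45, Cover = 15*2 = 30.
Iteration 4: components of {Clip,Cover} -> Ring = 45*3 = 135.
Iteration 5: no further components; recursion stops.

20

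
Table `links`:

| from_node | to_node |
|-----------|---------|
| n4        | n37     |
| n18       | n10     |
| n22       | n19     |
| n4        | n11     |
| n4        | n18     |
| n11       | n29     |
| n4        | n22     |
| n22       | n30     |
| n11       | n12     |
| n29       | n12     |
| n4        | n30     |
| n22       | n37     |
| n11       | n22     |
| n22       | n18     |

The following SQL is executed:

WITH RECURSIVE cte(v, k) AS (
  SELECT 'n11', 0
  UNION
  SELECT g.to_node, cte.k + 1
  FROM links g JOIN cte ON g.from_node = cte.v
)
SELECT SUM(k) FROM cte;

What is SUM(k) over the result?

16

Base: (n11, k=0).
Iteration 1: edges from {n11} -> (n12, k=1), (n22, k=1), (n29, k=1).
Iteration 2: edges from {n12,n22,n29} -> (n12, k=2), (n18, k=2), (n19, k=2), (n30, k=2), (n37, k=2).
Iteration 3: edges from {n12,n18,n19,n30,n37} -> (n10, k=3).
Iteration 4: no outgoing edges from {n10}; recursion stops.
SUM(k) = 0 + 1 + 1 + 1 + 2 + 2 + 2 + 2 + 2 + 3 = 16.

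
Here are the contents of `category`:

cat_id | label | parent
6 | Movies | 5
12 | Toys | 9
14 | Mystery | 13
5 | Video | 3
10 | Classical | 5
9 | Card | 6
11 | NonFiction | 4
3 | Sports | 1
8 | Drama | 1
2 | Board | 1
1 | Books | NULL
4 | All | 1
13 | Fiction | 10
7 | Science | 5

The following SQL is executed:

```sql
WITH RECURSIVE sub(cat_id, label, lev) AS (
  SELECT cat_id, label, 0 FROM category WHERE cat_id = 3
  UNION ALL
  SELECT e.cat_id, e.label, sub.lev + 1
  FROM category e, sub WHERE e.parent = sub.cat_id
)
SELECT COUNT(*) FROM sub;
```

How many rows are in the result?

9

Base: cat_id=3 (Sports) at lev 0.
Iteration 1: rows with parent in {3} -> Video (id 5, lev 1).
Iteration 2: rows with parent in {5} -> Movies (id 6, lev 2), Science (id 7, lev 2), Classical (id 10, lev 2).
Iteration 3: rows with parent in {6,7,10} -> Card (id 9, lev 3), Fiction (id 13, lev 3).
Iteration 4: rows with parent in {9,13} -> Toys (id 12, lev 4), Mystery (id 14, lev 4).
Iteration 5: no rows with parent in {12,14}; recursion stops.
Total rows emitted: 9.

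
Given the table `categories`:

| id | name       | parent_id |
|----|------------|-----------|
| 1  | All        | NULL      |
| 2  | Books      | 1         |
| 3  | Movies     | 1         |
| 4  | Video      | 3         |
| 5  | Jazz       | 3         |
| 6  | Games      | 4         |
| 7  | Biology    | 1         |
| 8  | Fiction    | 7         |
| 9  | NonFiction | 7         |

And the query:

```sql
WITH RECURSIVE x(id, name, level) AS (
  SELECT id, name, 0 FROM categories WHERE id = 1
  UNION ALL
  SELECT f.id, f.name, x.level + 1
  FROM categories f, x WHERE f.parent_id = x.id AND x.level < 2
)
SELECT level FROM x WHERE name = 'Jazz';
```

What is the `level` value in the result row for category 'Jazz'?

Base: id=1 (All) at level 0.
Iteration 1: rows with parent_id in {1} -> Books (id 2, level 1), Movies (id 3, level 1), Biology (id 7, level 1).
Iteration 2: rows with parent_id in {2,3,7} -> Video (id 4, level 2), Jazz (id 5, level 2), Fiction (id 8, level 2), NonFiction (id 9, level 2).
Iteration 3: level < 2 fails for all current rows; recursion stops.

2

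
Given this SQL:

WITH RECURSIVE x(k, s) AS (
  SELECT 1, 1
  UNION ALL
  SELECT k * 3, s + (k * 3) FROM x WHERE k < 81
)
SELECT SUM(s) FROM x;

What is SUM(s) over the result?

Base: k=1, s=1.
Iteration 1: 1 < 81 holds -> k = 1 * 3 = 3, s = 1 + 3 = 4.
Iteration 2: 3 < 81 holds -> k = 3 * 3 = 9, s = 4 + 9 = 13.
Iteration 3: 9 < 81 holds -> k = 9 * 3 = 27, s = 13 + 27 = 40.
Iteration 4: 27 < 81 holds -> k = 27 * 3 = 81, s = 40 + 81 = 121.
Iteration 5: 81 < 81 fails; recursion stops.
SUM(s) = 1 + 4 + 13 + 40 + 121 = 179.

179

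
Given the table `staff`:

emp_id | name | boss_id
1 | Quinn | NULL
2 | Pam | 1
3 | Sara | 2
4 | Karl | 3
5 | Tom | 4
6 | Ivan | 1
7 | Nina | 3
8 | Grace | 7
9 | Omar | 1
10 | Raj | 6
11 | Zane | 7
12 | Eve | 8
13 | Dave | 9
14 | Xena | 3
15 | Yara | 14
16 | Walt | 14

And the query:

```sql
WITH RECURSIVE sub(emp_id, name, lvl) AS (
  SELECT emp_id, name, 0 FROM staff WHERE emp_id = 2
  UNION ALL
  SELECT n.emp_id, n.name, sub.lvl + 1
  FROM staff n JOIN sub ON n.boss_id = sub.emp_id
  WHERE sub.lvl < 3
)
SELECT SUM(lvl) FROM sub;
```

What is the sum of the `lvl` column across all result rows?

Base: emp_id=2 (Pam) at lvl 0.
Iteration 1: rows with boss_id in {2} -> Sara (id 3, lvl 1).
Iteration 2: rows with boss_id in {3} -> Karl (id 4, lvl 2), Nina (id 7, lvl 2), Xena (id 14, lvl 2).
Iteration 3: rows with boss_id in {4,7,14} -> Tom (id 5, lvl 3), Grace (id 8, lvl 3), Zane (id 11, lvl 3), Yara (id 15, lvl 3), Walt (id 16, lvl 3).
Iteration 4: lvl < 3 fails for all current rows; recursion stops.
SUM(lvl) = 0 + 1 + 2 + 2 + 2 + 3 + 3 + 3 + 3 + 3 = 22.

22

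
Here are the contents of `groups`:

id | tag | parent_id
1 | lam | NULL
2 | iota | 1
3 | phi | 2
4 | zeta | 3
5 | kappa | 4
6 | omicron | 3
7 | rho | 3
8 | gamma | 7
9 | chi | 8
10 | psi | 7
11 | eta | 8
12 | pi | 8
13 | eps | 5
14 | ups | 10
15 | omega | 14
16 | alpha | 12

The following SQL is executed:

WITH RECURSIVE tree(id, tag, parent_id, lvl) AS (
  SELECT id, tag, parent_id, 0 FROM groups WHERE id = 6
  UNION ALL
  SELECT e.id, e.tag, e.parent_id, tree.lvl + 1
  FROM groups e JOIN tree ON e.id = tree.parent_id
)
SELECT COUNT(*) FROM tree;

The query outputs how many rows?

Base: id=6 (omicron), parent_id=3, lvl 0.
Iteration 1: join on id=3 -> phi (id 3, parent_id=2, lvl 1).
Iteration 2: join on id=2 -> iota (id 2, parent_id=1, lvl 2).
Iteration 3: join on id=1 -> lam (id 1, parent_id=NULL, lvl 3).
Iteration 4: parent_id is NULL; no match; recursion stops.
Total rows emitted: 4.

4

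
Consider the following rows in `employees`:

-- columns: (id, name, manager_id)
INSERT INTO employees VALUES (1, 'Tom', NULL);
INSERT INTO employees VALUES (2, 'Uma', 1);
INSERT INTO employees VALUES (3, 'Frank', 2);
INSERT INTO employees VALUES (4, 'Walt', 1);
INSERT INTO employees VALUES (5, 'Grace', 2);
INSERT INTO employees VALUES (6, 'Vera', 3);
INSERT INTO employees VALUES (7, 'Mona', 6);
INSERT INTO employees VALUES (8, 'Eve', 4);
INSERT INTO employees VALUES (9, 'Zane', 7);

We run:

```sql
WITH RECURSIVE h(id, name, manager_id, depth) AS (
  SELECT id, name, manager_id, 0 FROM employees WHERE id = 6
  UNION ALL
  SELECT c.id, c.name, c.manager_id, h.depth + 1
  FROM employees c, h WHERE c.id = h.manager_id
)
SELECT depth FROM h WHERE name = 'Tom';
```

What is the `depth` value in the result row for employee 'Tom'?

Base: id=6 (Vera), manager_id=3, depth 0.
Iteration 1: join on id=3 -> Frank (id 3, manager_id=2, depth 1).
Iteration 2: join on id=2 -> Uma (id 2, manager_id=1, depth 2).
Iteration 3: join on id=1 -> Tom (id 1, manager_id=NULL, depth 3).
Iteration 4: manager_id is NULL; no match; recursion stops.

3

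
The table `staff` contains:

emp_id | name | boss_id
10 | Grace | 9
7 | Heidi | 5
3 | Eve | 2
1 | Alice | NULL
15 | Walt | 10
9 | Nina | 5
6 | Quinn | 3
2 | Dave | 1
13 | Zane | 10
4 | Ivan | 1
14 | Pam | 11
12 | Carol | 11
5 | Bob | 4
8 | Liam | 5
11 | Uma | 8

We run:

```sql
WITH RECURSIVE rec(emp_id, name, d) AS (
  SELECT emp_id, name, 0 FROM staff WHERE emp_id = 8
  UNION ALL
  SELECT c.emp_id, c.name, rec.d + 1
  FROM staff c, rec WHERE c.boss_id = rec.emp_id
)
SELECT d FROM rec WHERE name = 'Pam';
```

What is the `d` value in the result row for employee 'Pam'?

2

Base: emp_id=8 (Liam) at d 0.
Iteration 1: rows with boss_id in {8} -> Uma (id 11, d 1).
Iteration 2: rows with boss_id in {11} -> Carol (id 12, d 2), Pam (id 14, d 2).
Iteration 3: no rows with boss_id in {12,14}; recursion stops.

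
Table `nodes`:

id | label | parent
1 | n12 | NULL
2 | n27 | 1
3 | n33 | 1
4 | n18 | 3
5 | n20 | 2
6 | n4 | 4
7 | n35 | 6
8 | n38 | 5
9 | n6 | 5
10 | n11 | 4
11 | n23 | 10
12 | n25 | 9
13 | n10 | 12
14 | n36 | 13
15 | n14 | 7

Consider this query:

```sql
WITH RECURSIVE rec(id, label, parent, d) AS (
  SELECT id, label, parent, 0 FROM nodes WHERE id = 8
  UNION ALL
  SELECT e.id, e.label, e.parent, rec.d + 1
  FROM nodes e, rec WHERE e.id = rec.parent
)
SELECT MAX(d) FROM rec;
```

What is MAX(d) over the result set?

3

Base: id=8 (n38), parent=5, d 0.
Iteration 1: join on id=5 -> n20 (id 5, parent=2, d 1).
Iteration 2: join on id=2 -> n27 (id 2, parent=1, d 2).
Iteration 3: join on id=1 -> n12 (id 1, parent=NULL, d 3).
Iteration 4: parent is NULL; no match; recursion stops.
d values: 0, 1, 2, 3; the maximum is 3.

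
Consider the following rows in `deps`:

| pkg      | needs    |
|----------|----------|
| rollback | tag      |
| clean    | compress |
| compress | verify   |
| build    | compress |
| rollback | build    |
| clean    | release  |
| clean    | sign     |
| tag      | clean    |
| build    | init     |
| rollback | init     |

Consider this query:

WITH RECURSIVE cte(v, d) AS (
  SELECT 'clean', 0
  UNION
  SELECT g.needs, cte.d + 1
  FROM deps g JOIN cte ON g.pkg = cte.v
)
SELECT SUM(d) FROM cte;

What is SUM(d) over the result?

Base: (clean, d=0).
Iteration 1: edges from {clean} -> (compress, d=1), (release, d=1), (sign, d=1).
Iteration 2: edges from {compress,release,sign} -> (verify, d=2).
Iteration 3: no outgoing edges from {verify}; recursion stops.
SUM(d) = 0 + 1 + 1 + 1 + 2 = 5.

5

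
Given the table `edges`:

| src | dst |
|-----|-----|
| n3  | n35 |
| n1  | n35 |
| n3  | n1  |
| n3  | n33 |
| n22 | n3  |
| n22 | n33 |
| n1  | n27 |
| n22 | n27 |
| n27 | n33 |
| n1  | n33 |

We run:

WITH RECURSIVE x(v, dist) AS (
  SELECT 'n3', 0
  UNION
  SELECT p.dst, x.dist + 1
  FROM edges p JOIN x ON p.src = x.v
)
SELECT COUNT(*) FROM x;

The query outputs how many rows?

8

Base: (n3, dist=0).
Iteration 1: edges from {n3} -> (n1, dist=1), (n33, dist=1), (n35, dist=1).
Iteration 2: edges from {n1,n33,n35} -> (n27, dist=2), (n33, dist=2), (n35, dist=2).
Iteration 3: edges from {n27,n33,n35} -> (n33, dist=3).
Iteration 4: no outgoing edges from {n33}; recursion stops.
Total rows emitted: 8.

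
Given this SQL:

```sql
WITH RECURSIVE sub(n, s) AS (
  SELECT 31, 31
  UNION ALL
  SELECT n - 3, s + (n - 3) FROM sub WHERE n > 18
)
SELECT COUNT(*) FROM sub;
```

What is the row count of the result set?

Base: n=31, s=31.
Iteration 1: 31 > 18 holds -> n = 31 - 3 = 28, s = 31 + 28 = 59.
Iteration 2: 28 > 18 holds -> n = 28 - 3 = 25, s = 59 + 25 = 84.
Iteration 3: 25 > 18 holds -> n = 25 - 3 = 22, s = 84 + 22 = 106.
Iteration 4: 22 > 18 holds -> n = 22 - 3 = 19, s = 106 + 19 = 125.
Iteration 5: 19 > 18 holds -> n = 19 - 3 = 16, s = 125 + 16 = 141.
Iteration 6: 16 > 18 fails; recursion stops.
Total rows emitted: 6.

6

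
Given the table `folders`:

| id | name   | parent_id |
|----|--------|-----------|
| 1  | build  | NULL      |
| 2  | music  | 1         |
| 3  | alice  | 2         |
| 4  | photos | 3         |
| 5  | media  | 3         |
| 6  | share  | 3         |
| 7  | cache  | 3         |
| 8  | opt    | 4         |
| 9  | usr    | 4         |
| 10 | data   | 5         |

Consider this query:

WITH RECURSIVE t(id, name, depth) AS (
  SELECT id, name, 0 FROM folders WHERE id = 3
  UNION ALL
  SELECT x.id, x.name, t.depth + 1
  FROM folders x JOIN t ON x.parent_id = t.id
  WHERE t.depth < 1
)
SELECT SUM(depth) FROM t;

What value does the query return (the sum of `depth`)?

4

Base: id=3 (alice) at depth 0.
Iteration 1: rows with parent_id in {3} -> photos (id 4, depth 1), media (id 5, depth 1), share (id 6, depth 1), cache (id 7, depth 1).
Iteration 2: depth < 1 fails for all current rows; recursion stops.
SUM(depth) = 0 + 1 + 1 + 1 + 1 = 4.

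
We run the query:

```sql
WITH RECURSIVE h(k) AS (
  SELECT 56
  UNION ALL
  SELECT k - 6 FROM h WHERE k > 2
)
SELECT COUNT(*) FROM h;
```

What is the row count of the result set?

Base: k=56.
Iteration 1: 56 > 2 holds -> k = 56 - 6 = 50.
Iteration 2: 50 > 2 holds -> k = 50 - 6 = 44.
Iteration 3: 44 > 2 holds -> k = 44 - 6 = 38.
Iteration 4: 38 > 2 holds -> k = 38 - 6 = 32.
Iteration 5: 32 > 2 holds -> k = 32 - 6 = 26.
Iteration 6: 26 > 2 holds -> k = 26 - 6 = 20.
Iteration 7: 20 > 2 holds -> k = 20 - 6 = 14.
Iteration 8: 14 > 2 holds -> k = 14 - 6 = 8.
Iteration 9: 8 > 2 holds -> k = 8 - 6 = 2.
Iteration 10: 2 > 2 fails; recursion stops.
Total rows emitted: 10.

10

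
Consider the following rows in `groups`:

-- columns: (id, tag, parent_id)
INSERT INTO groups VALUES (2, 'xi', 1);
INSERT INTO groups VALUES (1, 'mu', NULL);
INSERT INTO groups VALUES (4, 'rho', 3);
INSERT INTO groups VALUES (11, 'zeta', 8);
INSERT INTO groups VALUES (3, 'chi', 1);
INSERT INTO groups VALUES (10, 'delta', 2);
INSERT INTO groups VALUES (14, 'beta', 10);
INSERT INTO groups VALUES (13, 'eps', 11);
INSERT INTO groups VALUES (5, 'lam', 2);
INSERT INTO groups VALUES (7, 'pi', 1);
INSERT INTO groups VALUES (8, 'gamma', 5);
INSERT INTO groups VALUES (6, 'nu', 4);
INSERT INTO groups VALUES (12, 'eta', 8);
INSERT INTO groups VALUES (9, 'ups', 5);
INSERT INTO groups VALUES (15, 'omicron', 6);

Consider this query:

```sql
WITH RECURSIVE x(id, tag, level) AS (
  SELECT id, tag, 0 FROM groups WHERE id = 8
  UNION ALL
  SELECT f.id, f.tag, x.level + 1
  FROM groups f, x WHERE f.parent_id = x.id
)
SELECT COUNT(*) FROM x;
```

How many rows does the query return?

Base: id=8 (gamma) at level 0.
Iteration 1: rows with parent_id in {8} -> zeta (id 11, level 1), eta (id 12, level 1).
Iteration 2: rows with parent_id in {11,12} -> eps (id 13, level 2).
Iteration 3: no rows with parent_id in {13}; recursion stops.
Total rows emitted: 4.

4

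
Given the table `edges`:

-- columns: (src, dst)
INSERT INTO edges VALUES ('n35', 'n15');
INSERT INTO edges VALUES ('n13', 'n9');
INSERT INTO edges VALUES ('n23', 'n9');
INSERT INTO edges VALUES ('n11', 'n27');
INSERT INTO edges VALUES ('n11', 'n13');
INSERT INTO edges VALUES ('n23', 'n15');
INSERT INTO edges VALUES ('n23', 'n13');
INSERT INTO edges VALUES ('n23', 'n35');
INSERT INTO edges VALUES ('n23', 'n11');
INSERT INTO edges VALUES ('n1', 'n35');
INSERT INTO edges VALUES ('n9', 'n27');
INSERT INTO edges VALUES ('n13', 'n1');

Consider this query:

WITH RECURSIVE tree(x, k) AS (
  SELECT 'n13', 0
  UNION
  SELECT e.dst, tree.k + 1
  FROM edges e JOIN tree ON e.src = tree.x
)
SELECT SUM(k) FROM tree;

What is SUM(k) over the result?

Base: (n13, k=0).
Iteration 1: edges from {n13} -> (n1, k=1), (n9, k=1).
Iteration 2: edges from {n1,n9} -> (n27, k=2), (n35, k=2).
Iteration 3: edges from {n27,n35} -> (n15, k=3).
Iteration 4: no outgoing edges from {n15}; recursion stops.
SUM(k) = 0 + 1 + 1 + 2 + 2 + 3 = 9.

9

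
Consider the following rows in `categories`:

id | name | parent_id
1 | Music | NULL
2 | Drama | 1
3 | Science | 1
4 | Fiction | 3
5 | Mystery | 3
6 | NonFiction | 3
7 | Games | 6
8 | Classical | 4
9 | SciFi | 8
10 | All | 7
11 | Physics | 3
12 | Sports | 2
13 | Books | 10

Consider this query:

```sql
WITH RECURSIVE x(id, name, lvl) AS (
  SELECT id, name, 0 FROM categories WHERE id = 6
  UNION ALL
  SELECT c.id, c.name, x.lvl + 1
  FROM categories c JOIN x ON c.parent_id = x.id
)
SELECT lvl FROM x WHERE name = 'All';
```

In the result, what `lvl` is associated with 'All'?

2

Base: id=6 (NonFiction) at lvl 0.
Iteration 1: rows with parent_id in {6} -> Games (id 7, lvl 1).
Iteration 2: rows with parent_id in {7} -> All (id 10, lvl 2).
Iteration 3: rows with parent_id in {10} -> Books (id 13, lvl 3).
Iteration 4: no rows with parent_id in {13}; recursion stops.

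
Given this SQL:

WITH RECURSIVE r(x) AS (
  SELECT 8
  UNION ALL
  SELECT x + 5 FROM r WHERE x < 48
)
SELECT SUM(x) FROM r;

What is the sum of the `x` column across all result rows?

252

Base: x=8.
Iteration 1: 8 < 48 holds -> x = 8 + 5 = 13.
Iteration 2: 13 < 48 holds -> x = 13 + 5 = 18.
Iteration 3: 18 < 48 holds -> x = 18 + 5 = 23.
Iteration 4: 23 < 48 holds -> x = 23 + 5 = 28.
Iteration 5: 28 < 48 holds -> x = 28 + 5 = 33.
Iteration 6: 33 < 48 holds -> x = 33 + 5 = 38.
Iteration 7: 38 < 48 holds -> x = 38 + 5 = 43.
Iteration 8: 43 < 48 holds -> x = 43 + 5 = 48.
Iteration 9: 48 < 48 fails; recursion stops.
SUM(x) = 8 + 13 + 18 + 23 + 28 + 33 + 38 + 43 + 48 = 252.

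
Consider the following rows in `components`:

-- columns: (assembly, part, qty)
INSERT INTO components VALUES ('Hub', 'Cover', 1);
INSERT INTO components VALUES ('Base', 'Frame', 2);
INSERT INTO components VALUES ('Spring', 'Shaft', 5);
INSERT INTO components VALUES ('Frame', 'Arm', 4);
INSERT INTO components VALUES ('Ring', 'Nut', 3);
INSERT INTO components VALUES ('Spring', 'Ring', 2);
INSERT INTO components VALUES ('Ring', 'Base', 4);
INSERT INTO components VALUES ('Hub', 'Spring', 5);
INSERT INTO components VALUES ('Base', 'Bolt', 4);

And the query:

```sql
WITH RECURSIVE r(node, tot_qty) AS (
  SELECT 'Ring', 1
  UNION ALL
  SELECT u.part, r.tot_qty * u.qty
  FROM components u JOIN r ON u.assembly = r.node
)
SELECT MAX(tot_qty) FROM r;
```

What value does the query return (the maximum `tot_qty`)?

Base: (Ring, tot_qty=1).
Iteration 1: components of {Ring} -> Base = 1*4 = 4, Nut = 1*3 = 3.
Iteration 2: components of {Base,Nut} -> Bolt = 4*4 = 16, Frame = 4*2 = 8.
Iteration 3: components of {Bolt,Frame} -> Arm = 8*4 = 32.
Iteration 4: no further components; recursion stops.
tot_qty values: 1, 4, 3, 16, 8, 32; the maximum is 32.

32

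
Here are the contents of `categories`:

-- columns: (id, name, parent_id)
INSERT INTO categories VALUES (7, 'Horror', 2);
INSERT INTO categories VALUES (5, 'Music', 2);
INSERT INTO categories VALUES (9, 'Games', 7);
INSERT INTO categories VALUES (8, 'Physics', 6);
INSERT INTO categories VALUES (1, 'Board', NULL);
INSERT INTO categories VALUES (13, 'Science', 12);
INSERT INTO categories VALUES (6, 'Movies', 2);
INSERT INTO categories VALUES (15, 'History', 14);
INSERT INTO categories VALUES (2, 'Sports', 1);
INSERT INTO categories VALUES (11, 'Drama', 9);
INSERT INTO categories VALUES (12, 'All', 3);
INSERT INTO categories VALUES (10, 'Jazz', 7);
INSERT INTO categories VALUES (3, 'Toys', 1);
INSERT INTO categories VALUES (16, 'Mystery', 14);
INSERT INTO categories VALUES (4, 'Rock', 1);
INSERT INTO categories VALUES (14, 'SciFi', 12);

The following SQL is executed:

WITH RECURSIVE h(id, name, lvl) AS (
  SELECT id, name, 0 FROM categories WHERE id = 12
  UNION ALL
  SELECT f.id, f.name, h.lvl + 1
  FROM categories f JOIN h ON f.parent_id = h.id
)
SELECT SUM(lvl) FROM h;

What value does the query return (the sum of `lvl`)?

Base: id=12 (All) at lvl 0.
Iteration 1: rows with parent_id in {12} -> Science (id 13, lvl 1), SciFi (id 14, lvl 1).
Iteration 2: rows with parent_id in {13,14} -> History (id 15, lvl 2), Mystery (id 16, lvl 2).
Iteration 3: no rows with parent_id in {15,16}; recursion stops.
SUM(lvl) = 0 + 1 + 1 + 2 + 2 = 6.

6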